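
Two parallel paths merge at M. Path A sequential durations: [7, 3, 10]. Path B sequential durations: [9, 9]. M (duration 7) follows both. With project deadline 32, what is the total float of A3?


Forward pass: ES(A3) = sum of predecessors on chain A = 10
EF = ES + duration = 10 + 10 = 20
Backward pass: LF(M) = deadline = 32; LS(M) = 32 - 7 = 25
LF(A3) = LS(M) - sum(successors on chain A) = 25 - 0 = 25
LS = LF - duration = 25 - 10 = 15
Total float = LS - ES = 15 - 10 = 5

5


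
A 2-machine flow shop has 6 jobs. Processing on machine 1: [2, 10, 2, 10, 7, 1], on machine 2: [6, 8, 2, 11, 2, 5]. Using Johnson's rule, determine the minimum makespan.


Apply Johnson's rule:
  Group 1 (a <= b): [(6, 1, 5), (1, 2, 6), (3, 2, 2), (4, 10, 11)]
  Group 2 (a > b): [(2, 10, 8), (5, 7, 2)]
Optimal job order: [6, 1, 3, 4, 2, 5]
Schedule:
  Job 6: M1 done at 1, M2 done at 6
  Job 1: M1 done at 3, M2 done at 12
  Job 3: M1 done at 5, M2 done at 14
  Job 4: M1 done at 15, M2 done at 26
  Job 2: M1 done at 25, M2 done at 34
  Job 5: M1 done at 32, M2 done at 36
Makespan = 36

36


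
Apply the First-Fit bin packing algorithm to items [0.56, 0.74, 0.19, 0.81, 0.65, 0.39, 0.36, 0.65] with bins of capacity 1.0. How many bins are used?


Place items sequentially using First-Fit:
  Item 0.56 -> new Bin 1
  Item 0.74 -> new Bin 2
  Item 0.19 -> Bin 1 (now 0.75)
  Item 0.81 -> new Bin 3
  Item 0.65 -> new Bin 4
  Item 0.39 -> new Bin 5
  Item 0.36 -> Bin 5 (now 0.75)
  Item 0.65 -> new Bin 6
Total bins used = 6

6


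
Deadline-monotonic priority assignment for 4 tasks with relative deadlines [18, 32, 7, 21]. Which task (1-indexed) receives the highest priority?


Sort tasks by relative deadline (ascending):
  Task 3: deadline = 7
  Task 1: deadline = 18
  Task 4: deadline = 21
  Task 2: deadline = 32
Priority order (highest first): [3, 1, 4, 2]
Highest priority task = 3

3


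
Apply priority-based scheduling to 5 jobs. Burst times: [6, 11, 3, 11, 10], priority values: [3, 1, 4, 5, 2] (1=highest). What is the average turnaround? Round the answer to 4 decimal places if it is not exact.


Sort by priority (ascending = highest first):
Order: [(1, 11), (2, 10), (3, 6), (4, 3), (5, 11)]
Completion times:
  Priority 1, burst=11, C=11
  Priority 2, burst=10, C=21
  Priority 3, burst=6, C=27
  Priority 4, burst=3, C=30
  Priority 5, burst=11, C=41
Average turnaround = 130/5 = 26.0

26.0


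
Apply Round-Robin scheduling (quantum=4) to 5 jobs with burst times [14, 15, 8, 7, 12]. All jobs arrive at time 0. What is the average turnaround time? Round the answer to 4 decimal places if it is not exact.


Time quantum = 4
Execution trace:
  J1 runs 4 units, time = 4
  J2 runs 4 units, time = 8
  J3 runs 4 units, time = 12
  J4 runs 4 units, time = 16
  J5 runs 4 units, time = 20
  J1 runs 4 units, time = 24
  J2 runs 4 units, time = 28
  J3 runs 4 units, time = 32
  J4 runs 3 units, time = 35
  J5 runs 4 units, time = 39
  J1 runs 4 units, time = 43
  J2 runs 4 units, time = 47
  J5 runs 4 units, time = 51
  J1 runs 2 units, time = 53
  J2 runs 3 units, time = 56
Finish times: [53, 56, 32, 35, 51]
Average turnaround = 227/5 = 45.4

45.4


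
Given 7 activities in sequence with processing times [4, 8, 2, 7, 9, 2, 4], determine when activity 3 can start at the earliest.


Activity 3 starts after activities 1 through 2 complete.
Predecessor durations: [4, 8]
ES = 4 + 8 = 12

12


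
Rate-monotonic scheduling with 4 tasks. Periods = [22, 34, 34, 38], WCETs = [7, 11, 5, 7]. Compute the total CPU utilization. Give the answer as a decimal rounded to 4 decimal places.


Compute individual utilizations (exact fractions):
  Task 1: C/T = 7/22 (approx. 0.3182)
  Task 2: C/T = 11/34 (approx. 0.3235)
  Task 3: C/T = 5/34 (approx. 0.1471)
  Task 4: C/T = 7/38 (approx. 0.1842)
Total utilization U = 7/22 + 11/34 + 5/34 + 7/38 = 3457/3553
Rounded to 4 decimal places: U = 0.9730
RM (Liu & Layland) bound for 4 tasks = 0.756828; compare with U = 3457/3553 (approx. 0.972981)
bound < U <= 1, so the RM sufficient condition is not met (inconclusive; an exact test such as response-time analysis is needed).

0.9730


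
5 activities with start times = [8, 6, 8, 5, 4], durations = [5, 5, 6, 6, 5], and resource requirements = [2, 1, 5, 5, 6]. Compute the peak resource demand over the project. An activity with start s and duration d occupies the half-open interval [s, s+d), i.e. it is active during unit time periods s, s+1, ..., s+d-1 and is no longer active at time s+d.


Each activity i is active on [start_i, start_i + duration_i).
Compute total resource usage per time slot:
  t=0: active resources = [], total = 0
  t=1: active resources = [], total = 0
  t=2: active resources = [], total = 0
  t=3: active resources = [], total = 0
  t=4: active resources = [6], total = 6
  t=5: active resources = [5, 6], total = 11
  t=6: active resources = [1, 5, 6], total = 12
  t=7: active resources = [1, 5, 6], total = 12
  t=8: active resources = [2, 1, 5, 5, 6], total = 19
  t=9: active resources = [2, 1, 5, 5], total = 13
  t=10: active resources = [2, 1, 5, 5], total = 13
  t=11: active resources = [2, 5], total = 7
  t=12: active resources = [2, 5], total = 7
  t=13: active resources = [5], total = 5
Peak resource demand = 19

19


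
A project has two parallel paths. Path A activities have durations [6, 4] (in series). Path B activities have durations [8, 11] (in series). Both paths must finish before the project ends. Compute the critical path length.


Path A total = 6 + 4 = 10
Path B total = 8 + 11 = 19
Critical path = longest path = max(10, 19) = 19

19


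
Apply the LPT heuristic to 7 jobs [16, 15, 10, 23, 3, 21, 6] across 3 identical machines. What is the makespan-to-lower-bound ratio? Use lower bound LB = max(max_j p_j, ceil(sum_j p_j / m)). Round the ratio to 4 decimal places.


LPT order: [23, 21, 16, 15, 10, 6, 3]
Machine loads after assignment: [32, 31, 31]
LPT makespan = 32
Lower bound = max(max_job, ceil(total/3)) = max(23, 32) = 32
Ratio = 32 / 32 = 1.0

1.0


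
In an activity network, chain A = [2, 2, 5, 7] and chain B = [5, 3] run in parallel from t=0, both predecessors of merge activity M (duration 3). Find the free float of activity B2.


ES(B2) = sum of predecessors on chain B = 5
EF(B2) = ES + duration = 5 + 3 = 8
Successor of B2 is M. ES(M) = max(sum(A), sum(B)) = max(16, 8) = 16
Free float = ES(successor) - EF(current) = 16 - 8 = 8

8


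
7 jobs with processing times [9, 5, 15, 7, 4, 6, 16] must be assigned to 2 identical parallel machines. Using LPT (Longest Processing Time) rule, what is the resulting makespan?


Sort jobs in decreasing order (LPT): [16, 15, 9, 7, 6, 5, 4]
Assign each job to the least loaded machine:
  Machine 1: jobs [16, 7, 6, 4], load = 33
  Machine 2: jobs [15, 9, 5], load = 29
Makespan = max load = 33

33


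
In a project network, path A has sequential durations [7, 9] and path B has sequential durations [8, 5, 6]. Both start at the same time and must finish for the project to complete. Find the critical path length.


Path A total = 7 + 9 = 16
Path B total = 8 + 5 + 6 = 19
Critical path = longest path = max(16, 19) = 19

19


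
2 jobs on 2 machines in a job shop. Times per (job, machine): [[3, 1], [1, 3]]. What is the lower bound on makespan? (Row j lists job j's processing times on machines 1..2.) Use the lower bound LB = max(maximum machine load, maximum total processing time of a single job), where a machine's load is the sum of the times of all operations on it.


Machine loads:
  Machine 1: 3 + 1 = 4
  Machine 2: 1 + 3 = 4
Max machine load = 4
Job totals:
  Job 1: 4
  Job 2: 4
Max job total = 4
Lower bound = max(4, 4) = 4

4


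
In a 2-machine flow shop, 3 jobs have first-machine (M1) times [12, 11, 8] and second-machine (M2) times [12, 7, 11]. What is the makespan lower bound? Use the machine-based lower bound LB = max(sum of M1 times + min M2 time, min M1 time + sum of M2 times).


LB1 = sum(M1 times) + min(M2 times) = 31 + 7 = 38
LB2 = min(M1 times) + sum(M2 times) = 8 + 30 = 38
Lower bound = max(LB1, LB2) = max(38, 38) = 38

38


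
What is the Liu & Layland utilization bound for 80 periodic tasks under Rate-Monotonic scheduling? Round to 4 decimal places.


Compute 2^(1/80) = 1.0087019838
Subtract 1: 1.0087019838 - 1 = 0.0087019838
Multiply by n: 80 * 0.0087019838 = 0.6961587040
Round to 4 dp: 0.6962

0.6962


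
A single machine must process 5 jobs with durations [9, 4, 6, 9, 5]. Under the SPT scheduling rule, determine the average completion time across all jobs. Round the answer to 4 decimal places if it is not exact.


Sort jobs by processing time (SPT order): [4, 5, 6, 9, 9]
Compute completion times sequentially:
  Job 1: processing = 4, completes at 4
  Job 2: processing = 5, completes at 9
  Job 3: processing = 6, completes at 15
  Job 4: processing = 9, completes at 24
  Job 5: processing = 9, completes at 33
Sum of completion times = 85
Average completion time = 85/5 = 17.0

17.0


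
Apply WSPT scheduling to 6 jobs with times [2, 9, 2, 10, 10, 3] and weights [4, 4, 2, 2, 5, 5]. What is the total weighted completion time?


Compute p/w ratios and sort ascending (WSPT): [(2, 4), (3, 5), (2, 2), (10, 5), (9, 4), (10, 2)]
Compute weighted completion times:
  Job (p=2,w=4): C=2, w*C=4*2=8
  Job (p=3,w=5): C=5, w*C=5*5=25
  Job (p=2,w=2): C=7, w*C=2*7=14
  Job (p=10,w=5): C=17, w*C=5*17=85
  Job (p=9,w=4): C=26, w*C=4*26=104
  Job (p=10,w=2): C=36, w*C=2*36=72
Total weighted completion time = 308

308


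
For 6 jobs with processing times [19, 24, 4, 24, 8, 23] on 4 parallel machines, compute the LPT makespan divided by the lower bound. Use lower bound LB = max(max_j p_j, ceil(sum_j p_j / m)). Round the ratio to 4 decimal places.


LPT order: [24, 24, 23, 19, 8, 4]
Machine loads after assignment: [24, 24, 27, 27]
LPT makespan = 27
Lower bound = max(max_job, ceil(total/4)) = max(24, 26) = 26
Ratio = 27 / 26 = 1.0385

1.0385


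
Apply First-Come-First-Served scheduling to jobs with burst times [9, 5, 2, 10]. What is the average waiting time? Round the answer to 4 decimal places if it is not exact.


FCFS order (as given): [9, 5, 2, 10]
Waiting times:
  Job 1: wait = 0
  Job 2: wait = 9
  Job 3: wait = 14
  Job 4: wait = 16
Sum of waiting times = 39
Average waiting time = 39/4 = 9.75

9.75


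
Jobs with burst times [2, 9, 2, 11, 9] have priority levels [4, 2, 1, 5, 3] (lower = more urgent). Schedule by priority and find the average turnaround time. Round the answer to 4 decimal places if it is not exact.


Sort by priority (ascending = highest first):
Order: [(1, 2), (2, 9), (3, 9), (4, 2), (5, 11)]
Completion times:
  Priority 1, burst=2, C=2
  Priority 2, burst=9, C=11
  Priority 3, burst=9, C=20
  Priority 4, burst=2, C=22
  Priority 5, burst=11, C=33
Average turnaround = 88/5 = 17.6

17.6


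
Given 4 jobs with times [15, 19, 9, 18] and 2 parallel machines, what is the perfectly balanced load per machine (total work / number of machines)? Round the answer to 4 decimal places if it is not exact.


Total processing time = 15 + 19 + 9 + 18 = 61
Number of machines = 2
Ideal balanced load = 61 / 2 = 30.5

30.5


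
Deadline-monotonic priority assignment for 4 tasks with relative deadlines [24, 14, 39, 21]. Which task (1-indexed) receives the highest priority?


Sort tasks by relative deadline (ascending):
  Task 2: deadline = 14
  Task 4: deadline = 21
  Task 1: deadline = 24
  Task 3: deadline = 39
Priority order (highest first): [2, 4, 1, 3]
Highest priority task = 2

2


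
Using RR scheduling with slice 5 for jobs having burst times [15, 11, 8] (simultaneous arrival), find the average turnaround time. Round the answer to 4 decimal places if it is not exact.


Time quantum = 5
Execution trace:
  J1 runs 5 units, time = 5
  J2 runs 5 units, time = 10
  J3 runs 5 units, time = 15
  J1 runs 5 units, time = 20
  J2 runs 5 units, time = 25
  J3 runs 3 units, time = 28
  J1 runs 5 units, time = 33
  J2 runs 1 units, time = 34
Finish times: [33, 34, 28]
Average turnaround = 95/3 = 31.6667

31.6667


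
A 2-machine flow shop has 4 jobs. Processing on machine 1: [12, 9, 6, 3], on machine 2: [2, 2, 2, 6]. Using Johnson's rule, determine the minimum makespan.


Apply Johnson's rule:
  Group 1 (a <= b): [(4, 3, 6)]
  Group 2 (a > b): [(1, 12, 2), (2, 9, 2), (3, 6, 2)]
Optimal job order: [4, 1, 2, 3]
Schedule:
  Job 4: M1 done at 3, M2 done at 9
  Job 1: M1 done at 15, M2 done at 17
  Job 2: M1 done at 24, M2 done at 26
  Job 3: M1 done at 30, M2 done at 32
Makespan = 32

32


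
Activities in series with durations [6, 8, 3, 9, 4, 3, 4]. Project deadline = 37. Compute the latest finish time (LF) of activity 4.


LF(activity 4) = deadline - sum of successor durations
Successors: activities 5 through 7 with durations [4, 3, 4]
Sum of successor durations = 11
LF = 37 - 11 = 26

26


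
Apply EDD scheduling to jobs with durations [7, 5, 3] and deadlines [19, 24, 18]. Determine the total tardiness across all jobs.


Sort by due date (EDD order): [(3, 18), (7, 19), (5, 24)]
Compute completion times and tardiness:
  Job 1: p=3, d=18, C=3, tardiness=max(0,3-18)=0
  Job 2: p=7, d=19, C=10, tardiness=max(0,10-19)=0
  Job 3: p=5, d=24, C=15, tardiness=max(0,15-24)=0
Total tardiness = 0

0


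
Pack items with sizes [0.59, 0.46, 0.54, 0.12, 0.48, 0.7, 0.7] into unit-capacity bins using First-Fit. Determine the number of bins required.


Place items sequentially using First-Fit:
  Item 0.59 -> new Bin 1
  Item 0.46 -> new Bin 2
  Item 0.54 -> Bin 2 (now 1.0)
  Item 0.12 -> Bin 1 (now 0.71)
  Item 0.48 -> new Bin 3
  Item 0.7 -> new Bin 4
  Item 0.7 -> new Bin 5
Total bins used = 5

5


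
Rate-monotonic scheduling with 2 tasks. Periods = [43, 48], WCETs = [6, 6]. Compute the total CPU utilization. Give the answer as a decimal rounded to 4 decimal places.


Compute individual utilizations (exact fractions):
  Task 1: C/T = 6/43 (approx. 0.1395)
  Task 2: C/T = 6/48 = 1/8 (approx. 0.125)
Total utilization U = 6/43 + 1/8 = 91/344
Rounded to 4 decimal places: U = 0.2645
RM (Liu & Layland) bound for 2 tasks = 0.828427; compare with U = 91/344 (approx. 0.264535)
U <= bound, so schedulable by RM sufficient condition.

0.2645


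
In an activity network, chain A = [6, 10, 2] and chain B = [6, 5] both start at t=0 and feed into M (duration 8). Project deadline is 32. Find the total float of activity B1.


Forward pass: ES(B1) = sum of predecessors on chain B = 0
EF = ES + duration = 0 + 6 = 6
Backward pass: LF(M) = deadline = 32; LS(M) = 32 - 8 = 24
LF(B1) = LS(M) - sum(successors on chain B) = 24 - 5 = 19
LS = LF - duration = 19 - 6 = 13
Total float = LS - ES = 13 - 0 = 13

13


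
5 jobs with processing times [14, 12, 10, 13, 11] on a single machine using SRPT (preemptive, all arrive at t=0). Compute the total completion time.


Since all jobs arrive at t=0, SRPT equals SPT ordering.
SPT order: [10, 11, 12, 13, 14]
Completion times:
  Job 1: p=10, C=10
  Job 2: p=11, C=21
  Job 3: p=12, C=33
  Job 4: p=13, C=46
  Job 5: p=14, C=60
Total completion time = 10 + 21 + 33 + 46 + 60 = 170

170


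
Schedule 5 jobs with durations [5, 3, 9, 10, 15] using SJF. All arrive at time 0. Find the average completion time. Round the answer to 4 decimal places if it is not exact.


SJF order (ascending): [3, 5, 9, 10, 15]
Completion times:
  Job 1: burst=3, C=3
  Job 2: burst=5, C=8
  Job 3: burst=9, C=17
  Job 4: burst=10, C=27
  Job 5: burst=15, C=42
Average completion = 97/5 = 19.4

19.4


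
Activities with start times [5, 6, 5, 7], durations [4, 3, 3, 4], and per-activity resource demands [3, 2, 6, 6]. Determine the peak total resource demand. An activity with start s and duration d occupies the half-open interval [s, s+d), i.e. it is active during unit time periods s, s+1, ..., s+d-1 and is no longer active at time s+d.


Each activity i is active on [start_i, start_i + duration_i).
Compute total resource usage per time slot:
  t=0: active resources = [], total = 0
  t=1: active resources = [], total = 0
  t=2: active resources = [], total = 0
  t=3: active resources = [], total = 0
  t=4: active resources = [], total = 0
  t=5: active resources = [3, 6], total = 9
  t=6: active resources = [3, 2, 6], total = 11
  t=7: active resources = [3, 2, 6, 6], total = 17
  t=8: active resources = [3, 2, 6], total = 11
  t=9: active resources = [6], total = 6
  t=10: active resources = [6], total = 6
Peak resource demand = 17

17


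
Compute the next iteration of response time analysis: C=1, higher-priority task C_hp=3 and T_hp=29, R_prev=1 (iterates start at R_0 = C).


R_next = C + ceil(R_prev / T_hp) * C_hp
ceil(1 / 29) = ceil(0.0345) = 1
Interference = 1 * 3 = 3
R_next = 1 + 3 = 4

4


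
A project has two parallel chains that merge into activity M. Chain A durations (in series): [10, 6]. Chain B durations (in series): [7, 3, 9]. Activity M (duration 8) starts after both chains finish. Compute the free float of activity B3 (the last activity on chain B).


ES(B3) = sum of predecessors on chain B = 10
EF(B3) = ES + duration = 10 + 9 = 19
Successor of B3 is M. ES(M) = max(sum(A), sum(B)) = max(16, 19) = 19
Free float = ES(successor) - EF(current) = 19 - 19 = 0

0


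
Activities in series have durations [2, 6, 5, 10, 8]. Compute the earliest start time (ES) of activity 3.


Activity 3 starts after activities 1 through 2 complete.
Predecessor durations: [2, 6]
ES = 2 + 6 = 8

8


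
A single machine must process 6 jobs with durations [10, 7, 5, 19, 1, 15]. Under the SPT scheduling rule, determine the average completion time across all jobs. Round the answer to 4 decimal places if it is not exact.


Sort jobs by processing time (SPT order): [1, 5, 7, 10, 15, 19]
Compute completion times sequentially:
  Job 1: processing = 1, completes at 1
  Job 2: processing = 5, completes at 6
  Job 3: processing = 7, completes at 13
  Job 4: processing = 10, completes at 23
  Job 5: processing = 15, completes at 38
  Job 6: processing = 19, completes at 57
Sum of completion times = 138
Average completion time = 138/6 = 23.0

23.0


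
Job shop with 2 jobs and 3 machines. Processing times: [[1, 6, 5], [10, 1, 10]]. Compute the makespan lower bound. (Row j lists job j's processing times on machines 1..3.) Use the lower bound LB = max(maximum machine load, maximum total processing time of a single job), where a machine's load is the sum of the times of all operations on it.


Machine loads:
  Machine 1: 1 + 10 = 11
  Machine 2: 6 + 1 = 7
  Machine 3: 5 + 10 = 15
Max machine load = 15
Job totals:
  Job 1: 12
  Job 2: 21
Max job total = 21
Lower bound = max(15, 21) = 21

21


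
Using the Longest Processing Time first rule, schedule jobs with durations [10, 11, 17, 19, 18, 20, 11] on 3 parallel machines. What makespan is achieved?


Sort jobs in decreasing order (LPT): [20, 19, 18, 17, 11, 11, 10]
Assign each job to the least loaded machine:
  Machine 1: jobs [20, 11], load = 31
  Machine 2: jobs [19, 11, 10], load = 40
  Machine 3: jobs [18, 17], load = 35
Makespan = max load = 40

40


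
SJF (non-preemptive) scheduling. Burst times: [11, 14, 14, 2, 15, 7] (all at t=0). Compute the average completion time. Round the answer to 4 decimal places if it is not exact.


SJF order (ascending): [2, 7, 11, 14, 14, 15]
Completion times:
  Job 1: burst=2, C=2
  Job 2: burst=7, C=9
  Job 3: burst=11, C=20
  Job 4: burst=14, C=34
  Job 5: burst=14, C=48
  Job 6: burst=15, C=63
Average completion = 176/6 = 29.3333

29.3333


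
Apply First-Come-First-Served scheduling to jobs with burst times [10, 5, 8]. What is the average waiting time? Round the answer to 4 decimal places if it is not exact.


FCFS order (as given): [10, 5, 8]
Waiting times:
  Job 1: wait = 0
  Job 2: wait = 10
  Job 3: wait = 15
Sum of waiting times = 25
Average waiting time = 25/3 = 8.3333

8.3333


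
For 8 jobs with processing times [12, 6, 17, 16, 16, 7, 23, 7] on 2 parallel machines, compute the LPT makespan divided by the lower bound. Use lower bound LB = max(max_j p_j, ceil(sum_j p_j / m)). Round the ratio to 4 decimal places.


LPT order: [23, 17, 16, 16, 12, 7, 7, 6]
Machine loads after assignment: [52, 52]
LPT makespan = 52
Lower bound = max(max_job, ceil(total/2)) = max(23, 52) = 52
Ratio = 52 / 52 = 1.0

1.0


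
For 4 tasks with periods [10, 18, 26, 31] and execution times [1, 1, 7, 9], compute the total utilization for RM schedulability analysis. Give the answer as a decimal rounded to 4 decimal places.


Compute individual utilizations (exact fractions):
  Task 1: C/T = 1/10 (approx. 0.1)
  Task 2: C/T = 1/18 (approx. 0.0556)
  Task 3: C/T = 7/26 (approx. 0.2692)
  Task 4: C/T = 9/31 (approx. 0.2903)
Total utilization U = 1/10 + 1/18 + 7/26 + 9/31 = 25937/36270
Rounded to 4 decimal places: U = 0.7151
RM (Liu & Layland) bound for 4 tasks = 0.756828; compare with U = 25937/36270 (approx. 0.715109)
U <= bound, so schedulable by RM sufficient condition.

0.7151


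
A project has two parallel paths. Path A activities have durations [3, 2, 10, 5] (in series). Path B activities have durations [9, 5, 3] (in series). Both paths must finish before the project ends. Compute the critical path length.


Path A total = 3 + 2 + 10 + 5 = 20
Path B total = 9 + 5 + 3 = 17
Critical path = longest path = max(20, 17) = 20

20


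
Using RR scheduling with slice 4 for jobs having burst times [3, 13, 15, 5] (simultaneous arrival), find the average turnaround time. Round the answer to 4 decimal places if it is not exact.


Time quantum = 4
Execution trace:
  J1 runs 3 units, time = 3
  J2 runs 4 units, time = 7
  J3 runs 4 units, time = 11
  J4 runs 4 units, time = 15
  J2 runs 4 units, time = 19
  J3 runs 4 units, time = 23
  J4 runs 1 units, time = 24
  J2 runs 4 units, time = 28
  J3 runs 4 units, time = 32
  J2 runs 1 units, time = 33
  J3 runs 3 units, time = 36
Finish times: [3, 33, 36, 24]
Average turnaround = 96/4 = 24.0

24.0


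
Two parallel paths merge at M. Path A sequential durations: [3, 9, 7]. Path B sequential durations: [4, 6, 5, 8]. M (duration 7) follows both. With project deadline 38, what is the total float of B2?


Forward pass: ES(B2) = sum of predecessors on chain B = 4
EF = ES + duration = 4 + 6 = 10
Backward pass: LF(M) = deadline = 38; LS(M) = 38 - 7 = 31
LF(B2) = LS(M) - sum(successors on chain B) = 31 - 13 = 18
LS = LF - duration = 18 - 6 = 12
Total float = LS - ES = 12 - 4 = 8

8


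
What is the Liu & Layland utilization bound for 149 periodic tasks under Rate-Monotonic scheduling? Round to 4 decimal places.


Compute 2^(1/149) = 1.0046628318
Subtract 1: 1.0046628318 - 1 = 0.0046628318
Multiply by n: 149 * 0.0046628318 = 0.6947619382
Round to 4 dp: 0.6948

0.6948


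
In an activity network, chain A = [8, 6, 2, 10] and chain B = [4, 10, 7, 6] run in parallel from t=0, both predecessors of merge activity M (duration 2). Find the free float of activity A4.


ES(A4) = sum of predecessors on chain A = 16
EF(A4) = ES + duration = 16 + 10 = 26
Successor of A4 is M. ES(M) = max(sum(A), sum(B)) = max(26, 27) = 27
Free float = ES(successor) - EF(current) = 27 - 26 = 1

1


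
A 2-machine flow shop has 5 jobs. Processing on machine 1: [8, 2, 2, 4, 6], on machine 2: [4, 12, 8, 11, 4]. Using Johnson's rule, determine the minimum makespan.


Apply Johnson's rule:
  Group 1 (a <= b): [(2, 2, 12), (3, 2, 8), (4, 4, 11)]
  Group 2 (a > b): [(1, 8, 4), (5, 6, 4)]
Optimal job order: [2, 3, 4, 1, 5]
Schedule:
  Job 2: M1 done at 2, M2 done at 14
  Job 3: M1 done at 4, M2 done at 22
  Job 4: M1 done at 8, M2 done at 33
  Job 1: M1 done at 16, M2 done at 37
  Job 5: M1 done at 22, M2 done at 41
Makespan = 41

41


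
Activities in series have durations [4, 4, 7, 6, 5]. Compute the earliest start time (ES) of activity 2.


Activity 2 starts after activities 1 through 1 complete.
Predecessor durations: [4]
ES = 4 = 4

4


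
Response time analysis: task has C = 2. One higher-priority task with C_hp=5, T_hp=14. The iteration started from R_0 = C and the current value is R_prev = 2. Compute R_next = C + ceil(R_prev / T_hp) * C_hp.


R_next = C + ceil(R_prev / T_hp) * C_hp
ceil(2 / 14) = ceil(0.1429) = 1
Interference = 1 * 5 = 5
R_next = 2 + 5 = 7

7


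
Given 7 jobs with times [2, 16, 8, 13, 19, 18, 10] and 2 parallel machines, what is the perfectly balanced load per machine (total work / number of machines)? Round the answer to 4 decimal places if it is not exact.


Total processing time = 2 + 16 + 8 + 13 + 19 + 18 + 10 = 86
Number of machines = 2
Ideal balanced load = 86 / 2 = 43.0

43.0


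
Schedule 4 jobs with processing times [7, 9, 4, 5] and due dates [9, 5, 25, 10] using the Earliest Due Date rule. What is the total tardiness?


Sort by due date (EDD order): [(9, 5), (7, 9), (5, 10), (4, 25)]
Compute completion times and tardiness:
  Job 1: p=9, d=5, C=9, tardiness=max(0,9-5)=4
  Job 2: p=7, d=9, C=16, tardiness=max(0,16-9)=7
  Job 3: p=5, d=10, C=21, tardiness=max(0,21-10)=11
  Job 4: p=4, d=25, C=25, tardiness=max(0,25-25)=0
Total tardiness = 22

22


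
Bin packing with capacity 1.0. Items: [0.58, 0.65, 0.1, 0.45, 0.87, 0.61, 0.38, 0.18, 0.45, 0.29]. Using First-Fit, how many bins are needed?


Place items sequentially using First-Fit:
  Item 0.58 -> new Bin 1
  Item 0.65 -> new Bin 2
  Item 0.1 -> Bin 1 (now 0.68)
  Item 0.45 -> new Bin 3
  Item 0.87 -> new Bin 4
  Item 0.61 -> new Bin 5
  Item 0.38 -> Bin 3 (now 0.83)
  Item 0.18 -> Bin 1 (now 0.86)
  Item 0.45 -> new Bin 6
  Item 0.29 -> Bin 2 (now 0.94)
Total bins used = 6

6


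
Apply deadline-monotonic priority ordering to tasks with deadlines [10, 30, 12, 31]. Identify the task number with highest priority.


Sort tasks by relative deadline (ascending):
  Task 1: deadline = 10
  Task 3: deadline = 12
  Task 2: deadline = 30
  Task 4: deadline = 31
Priority order (highest first): [1, 3, 2, 4]
Highest priority task = 1

1


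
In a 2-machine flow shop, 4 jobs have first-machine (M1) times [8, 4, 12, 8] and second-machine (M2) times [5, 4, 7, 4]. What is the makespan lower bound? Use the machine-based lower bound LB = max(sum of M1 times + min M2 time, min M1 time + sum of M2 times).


LB1 = sum(M1 times) + min(M2 times) = 32 + 4 = 36
LB2 = min(M1 times) + sum(M2 times) = 4 + 20 = 24
Lower bound = max(LB1, LB2) = max(36, 24) = 36

36


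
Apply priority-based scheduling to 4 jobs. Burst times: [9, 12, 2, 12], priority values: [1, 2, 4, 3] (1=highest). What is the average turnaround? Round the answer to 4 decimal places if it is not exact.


Sort by priority (ascending = highest first):
Order: [(1, 9), (2, 12), (3, 12), (4, 2)]
Completion times:
  Priority 1, burst=9, C=9
  Priority 2, burst=12, C=21
  Priority 3, burst=12, C=33
  Priority 4, burst=2, C=35
Average turnaround = 98/4 = 24.5

24.5


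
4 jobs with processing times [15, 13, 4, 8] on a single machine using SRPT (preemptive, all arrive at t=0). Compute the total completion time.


Since all jobs arrive at t=0, SRPT equals SPT ordering.
SPT order: [4, 8, 13, 15]
Completion times:
  Job 1: p=4, C=4
  Job 2: p=8, C=12
  Job 3: p=13, C=25
  Job 4: p=15, C=40
Total completion time = 4 + 12 + 25 + 40 = 81

81


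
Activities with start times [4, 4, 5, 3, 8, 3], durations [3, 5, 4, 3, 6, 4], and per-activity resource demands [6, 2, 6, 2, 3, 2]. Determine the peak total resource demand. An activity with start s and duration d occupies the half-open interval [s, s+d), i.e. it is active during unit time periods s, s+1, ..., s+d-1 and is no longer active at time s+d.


Each activity i is active on [start_i, start_i + duration_i).
Compute total resource usage per time slot:
  t=0: active resources = [], total = 0
  t=1: active resources = [], total = 0
  t=2: active resources = [], total = 0
  t=3: active resources = [2, 2], total = 4
  t=4: active resources = [6, 2, 2, 2], total = 12
  t=5: active resources = [6, 2, 6, 2, 2], total = 18
  t=6: active resources = [6, 2, 6, 2], total = 16
  t=7: active resources = [2, 6], total = 8
  t=8: active resources = [2, 6, 3], total = 11
  t=9: active resources = [3], total = 3
  t=10: active resources = [3], total = 3
  t=11: active resources = [3], total = 3
  t=12: active resources = [3], total = 3
  t=13: active resources = [3], total = 3
Peak resource demand = 18

18


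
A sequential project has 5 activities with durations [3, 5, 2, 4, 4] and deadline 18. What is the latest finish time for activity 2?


LF(activity 2) = deadline - sum of successor durations
Successors: activities 3 through 5 with durations [2, 4, 4]
Sum of successor durations = 10
LF = 18 - 10 = 8

8


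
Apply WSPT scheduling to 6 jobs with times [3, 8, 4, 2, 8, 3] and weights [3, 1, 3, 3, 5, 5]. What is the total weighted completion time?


Compute p/w ratios and sort ascending (WSPT): [(3, 5), (2, 3), (3, 3), (4, 3), (8, 5), (8, 1)]
Compute weighted completion times:
  Job (p=3,w=5): C=3, w*C=5*3=15
  Job (p=2,w=3): C=5, w*C=3*5=15
  Job (p=3,w=3): C=8, w*C=3*8=24
  Job (p=4,w=3): C=12, w*C=3*12=36
  Job (p=8,w=5): C=20, w*C=5*20=100
  Job (p=8,w=1): C=28, w*C=1*28=28
Total weighted completion time = 218

218


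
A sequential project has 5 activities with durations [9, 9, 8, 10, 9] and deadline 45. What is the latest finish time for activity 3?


LF(activity 3) = deadline - sum of successor durations
Successors: activities 4 through 5 with durations [10, 9]
Sum of successor durations = 19
LF = 45 - 19 = 26

26


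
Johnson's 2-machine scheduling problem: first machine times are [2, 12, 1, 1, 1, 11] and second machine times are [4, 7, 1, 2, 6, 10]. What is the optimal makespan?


Apply Johnson's rule:
  Group 1 (a <= b): [(3, 1, 1), (4, 1, 2), (5, 1, 6), (1, 2, 4)]
  Group 2 (a > b): [(6, 11, 10), (2, 12, 7)]
Optimal job order: [3, 4, 5, 1, 6, 2]
Schedule:
  Job 3: M1 done at 1, M2 done at 2
  Job 4: M1 done at 2, M2 done at 4
  Job 5: M1 done at 3, M2 done at 10
  Job 1: M1 done at 5, M2 done at 14
  Job 6: M1 done at 16, M2 done at 26
  Job 2: M1 done at 28, M2 done at 35
Makespan = 35

35


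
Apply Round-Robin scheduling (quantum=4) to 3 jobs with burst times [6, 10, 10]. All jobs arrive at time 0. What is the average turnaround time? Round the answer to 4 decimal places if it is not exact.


Time quantum = 4
Execution trace:
  J1 runs 4 units, time = 4
  J2 runs 4 units, time = 8
  J3 runs 4 units, time = 12
  J1 runs 2 units, time = 14
  J2 runs 4 units, time = 18
  J3 runs 4 units, time = 22
  J2 runs 2 units, time = 24
  J3 runs 2 units, time = 26
Finish times: [14, 24, 26]
Average turnaround = 64/3 = 21.3333

21.3333


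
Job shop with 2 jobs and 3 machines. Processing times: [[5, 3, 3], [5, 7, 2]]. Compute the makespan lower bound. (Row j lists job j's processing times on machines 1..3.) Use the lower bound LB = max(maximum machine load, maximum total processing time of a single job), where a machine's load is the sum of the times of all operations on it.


Machine loads:
  Machine 1: 5 + 5 = 10
  Machine 2: 3 + 7 = 10
  Machine 3: 3 + 2 = 5
Max machine load = 10
Job totals:
  Job 1: 11
  Job 2: 14
Max job total = 14
Lower bound = max(10, 14) = 14

14


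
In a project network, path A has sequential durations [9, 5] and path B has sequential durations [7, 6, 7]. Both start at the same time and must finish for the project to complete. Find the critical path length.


Path A total = 9 + 5 = 14
Path B total = 7 + 6 + 7 = 20
Critical path = longest path = max(14, 20) = 20

20


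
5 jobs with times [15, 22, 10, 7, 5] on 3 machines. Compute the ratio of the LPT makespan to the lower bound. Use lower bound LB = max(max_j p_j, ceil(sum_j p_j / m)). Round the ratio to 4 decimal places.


LPT order: [22, 15, 10, 7, 5]
Machine loads after assignment: [22, 20, 17]
LPT makespan = 22
Lower bound = max(max_job, ceil(total/3)) = max(22, 20) = 22
Ratio = 22 / 22 = 1.0

1.0


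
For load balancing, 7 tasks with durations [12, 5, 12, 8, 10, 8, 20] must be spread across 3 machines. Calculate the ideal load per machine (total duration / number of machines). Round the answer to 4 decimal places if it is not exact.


Total processing time = 12 + 5 + 12 + 8 + 10 + 8 + 20 = 75
Number of machines = 3
Ideal balanced load = 75 / 3 = 25.0

25.0


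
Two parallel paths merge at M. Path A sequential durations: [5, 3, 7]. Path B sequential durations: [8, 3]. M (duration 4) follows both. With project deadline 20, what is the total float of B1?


Forward pass: ES(B1) = sum of predecessors on chain B = 0
EF = ES + duration = 0 + 8 = 8
Backward pass: LF(M) = deadline = 20; LS(M) = 20 - 4 = 16
LF(B1) = LS(M) - sum(successors on chain B) = 16 - 3 = 13
LS = LF - duration = 13 - 8 = 5
Total float = LS - ES = 5 - 0 = 5

5


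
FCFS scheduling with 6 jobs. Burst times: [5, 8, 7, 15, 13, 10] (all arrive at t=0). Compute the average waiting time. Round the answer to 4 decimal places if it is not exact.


FCFS order (as given): [5, 8, 7, 15, 13, 10]
Waiting times:
  Job 1: wait = 0
  Job 2: wait = 5
  Job 3: wait = 13
  Job 4: wait = 20
  Job 5: wait = 35
  Job 6: wait = 48
Sum of waiting times = 121
Average waiting time = 121/6 = 20.1667

20.1667


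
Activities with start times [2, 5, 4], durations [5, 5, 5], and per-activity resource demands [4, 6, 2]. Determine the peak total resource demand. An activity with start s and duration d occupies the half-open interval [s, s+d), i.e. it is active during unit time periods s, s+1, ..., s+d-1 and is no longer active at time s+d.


Each activity i is active on [start_i, start_i + duration_i).
Compute total resource usage per time slot:
  t=0: active resources = [], total = 0
  t=1: active resources = [], total = 0
  t=2: active resources = [4], total = 4
  t=3: active resources = [4], total = 4
  t=4: active resources = [4, 2], total = 6
  t=5: active resources = [4, 6, 2], total = 12
  t=6: active resources = [4, 6, 2], total = 12
  t=7: active resources = [6, 2], total = 8
  t=8: active resources = [6, 2], total = 8
  t=9: active resources = [6], total = 6
Peak resource demand = 12

12


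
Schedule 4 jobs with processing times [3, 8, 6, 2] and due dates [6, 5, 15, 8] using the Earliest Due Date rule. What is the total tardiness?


Sort by due date (EDD order): [(8, 5), (3, 6), (2, 8), (6, 15)]
Compute completion times and tardiness:
  Job 1: p=8, d=5, C=8, tardiness=max(0,8-5)=3
  Job 2: p=3, d=6, C=11, tardiness=max(0,11-6)=5
  Job 3: p=2, d=8, C=13, tardiness=max(0,13-8)=5
  Job 4: p=6, d=15, C=19, tardiness=max(0,19-15)=4
Total tardiness = 17

17


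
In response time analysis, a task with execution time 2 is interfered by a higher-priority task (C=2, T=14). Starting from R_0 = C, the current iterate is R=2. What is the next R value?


R_next = C + ceil(R_prev / T_hp) * C_hp
ceil(2 / 14) = ceil(0.1429) = 1
Interference = 1 * 2 = 2
R_next = 2 + 2 = 4

4


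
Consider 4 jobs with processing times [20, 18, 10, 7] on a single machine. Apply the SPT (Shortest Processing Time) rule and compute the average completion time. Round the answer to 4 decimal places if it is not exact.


Sort jobs by processing time (SPT order): [7, 10, 18, 20]
Compute completion times sequentially:
  Job 1: processing = 7, completes at 7
  Job 2: processing = 10, completes at 17
  Job 3: processing = 18, completes at 35
  Job 4: processing = 20, completes at 55
Sum of completion times = 114
Average completion time = 114/4 = 28.5

28.5


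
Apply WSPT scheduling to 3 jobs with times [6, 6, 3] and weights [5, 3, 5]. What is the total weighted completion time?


Compute p/w ratios and sort ascending (WSPT): [(3, 5), (6, 5), (6, 3)]
Compute weighted completion times:
  Job (p=3,w=5): C=3, w*C=5*3=15
  Job (p=6,w=5): C=9, w*C=5*9=45
  Job (p=6,w=3): C=15, w*C=3*15=45
Total weighted completion time = 105

105


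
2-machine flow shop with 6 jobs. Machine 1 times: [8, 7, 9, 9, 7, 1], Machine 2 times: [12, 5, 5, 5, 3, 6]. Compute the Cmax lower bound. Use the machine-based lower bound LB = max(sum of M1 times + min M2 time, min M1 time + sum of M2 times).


LB1 = sum(M1 times) + min(M2 times) = 41 + 3 = 44
LB2 = min(M1 times) + sum(M2 times) = 1 + 36 = 37
Lower bound = max(LB1, LB2) = max(44, 37) = 44

44


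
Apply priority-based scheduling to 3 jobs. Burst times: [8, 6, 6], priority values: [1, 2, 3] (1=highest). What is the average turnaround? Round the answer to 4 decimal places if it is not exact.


Sort by priority (ascending = highest first):
Order: [(1, 8), (2, 6), (3, 6)]
Completion times:
  Priority 1, burst=8, C=8
  Priority 2, burst=6, C=14
  Priority 3, burst=6, C=20
Average turnaround = 42/3 = 14.0

14.0


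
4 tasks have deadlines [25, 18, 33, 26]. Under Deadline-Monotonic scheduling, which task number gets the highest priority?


Sort tasks by relative deadline (ascending):
  Task 2: deadline = 18
  Task 1: deadline = 25
  Task 4: deadline = 26
  Task 3: deadline = 33
Priority order (highest first): [2, 1, 4, 3]
Highest priority task = 2

2


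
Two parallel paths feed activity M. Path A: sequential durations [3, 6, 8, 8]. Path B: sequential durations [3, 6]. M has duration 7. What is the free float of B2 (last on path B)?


ES(B2) = sum of predecessors on chain B = 3
EF(B2) = ES + duration = 3 + 6 = 9
Successor of B2 is M. ES(M) = max(sum(A), sum(B)) = max(25, 9) = 25
Free float = ES(successor) - EF(current) = 25 - 9 = 16

16


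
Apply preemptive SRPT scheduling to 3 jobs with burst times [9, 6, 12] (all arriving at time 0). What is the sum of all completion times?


Since all jobs arrive at t=0, SRPT equals SPT ordering.
SPT order: [6, 9, 12]
Completion times:
  Job 1: p=6, C=6
  Job 2: p=9, C=15
  Job 3: p=12, C=27
Total completion time = 6 + 15 + 27 = 48

48


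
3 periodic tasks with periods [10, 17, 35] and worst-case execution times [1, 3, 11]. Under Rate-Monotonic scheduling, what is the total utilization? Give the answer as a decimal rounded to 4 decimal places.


Compute individual utilizations (exact fractions):
  Task 1: C/T = 1/10 (approx. 0.1)
  Task 2: C/T = 3/17 (approx. 0.1765)
  Task 3: C/T = 11/35 (approx. 0.3143)
Total utilization U = 1/10 + 3/17 + 11/35 = 703/1190
Rounded to 4 decimal places: U = 0.5908
RM (Liu & Layland) bound for 3 tasks = 0.779763; compare with U = 703/1190 (approx. 0.590756)
U <= bound, so schedulable by RM sufficient condition.

0.5908


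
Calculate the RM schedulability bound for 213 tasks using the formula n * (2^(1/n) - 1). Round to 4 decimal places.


Compute 2^(1/213) = 1.0032595128
Subtract 1: 1.0032595128 - 1 = 0.0032595128
Multiply by n: 213 * 0.0032595128 = 0.6942762264
Round to 4 dp: 0.6943

0.6943


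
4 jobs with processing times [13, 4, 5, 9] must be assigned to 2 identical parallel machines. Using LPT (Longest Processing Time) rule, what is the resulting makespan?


Sort jobs in decreasing order (LPT): [13, 9, 5, 4]
Assign each job to the least loaded machine:
  Machine 1: jobs [13, 4], load = 17
  Machine 2: jobs [9, 5], load = 14
Makespan = max load = 17

17


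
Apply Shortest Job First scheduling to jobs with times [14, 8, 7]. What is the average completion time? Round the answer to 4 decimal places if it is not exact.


SJF order (ascending): [7, 8, 14]
Completion times:
  Job 1: burst=7, C=7
  Job 2: burst=8, C=15
  Job 3: burst=14, C=29
Average completion = 51/3 = 17.0

17.0


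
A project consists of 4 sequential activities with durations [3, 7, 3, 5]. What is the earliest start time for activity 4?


Activity 4 starts after activities 1 through 3 complete.
Predecessor durations: [3, 7, 3]
ES = 3 + 7 + 3 = 13

13


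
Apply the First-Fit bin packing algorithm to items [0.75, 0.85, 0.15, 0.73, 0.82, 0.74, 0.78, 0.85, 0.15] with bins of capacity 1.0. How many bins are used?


Place items sequentially using First-Fit:
  Item 0.75 -> new Bin 1
  Item 0.85 -> new Bin 2
  Item 0.15 -> Bin 1 (now 0.9)
  Item 0.73 -> new Bin 3
  Item 0.82 -> new Bin 4
  Item 0.74 -> new Bin 5
  Item 0.78 -> new Bin 6
  Item 0.85 -> new Bin 7
  Item 0.15 -> Bin 2 (now 1.0)
Total bins used = 7

7


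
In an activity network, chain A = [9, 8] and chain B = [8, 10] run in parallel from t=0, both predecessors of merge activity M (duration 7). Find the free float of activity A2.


ES(A2) = sum of predecessors on chain A = 9
EF(A2) = ES + duration = 9 + 8 = 17
Successor of A2 is M. ES(M) = max(sum(A), sum(B)) = max(17, 18) = 18
Free float = ES(successor) - EF(current) = 18 - 17 = 1

1
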